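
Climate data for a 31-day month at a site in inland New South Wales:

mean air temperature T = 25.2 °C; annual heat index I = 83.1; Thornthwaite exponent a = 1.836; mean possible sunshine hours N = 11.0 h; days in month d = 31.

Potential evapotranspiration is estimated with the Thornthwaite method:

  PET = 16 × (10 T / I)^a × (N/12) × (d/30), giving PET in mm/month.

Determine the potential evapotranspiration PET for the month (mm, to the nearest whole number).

116 mm

10T/I = 10 × 25.2 / 83.1 = 3.0325
(10T/I)^a = 3.0325^1.836 = 7.6663
Uncorrected PET = 16 × 7.6663 = 122.661 mm
Correction = (N/12)(d/30) = (11.0/12)(31/30) = 0.9472
PET = 122.661 × 0.9472 = 116.184 mm/month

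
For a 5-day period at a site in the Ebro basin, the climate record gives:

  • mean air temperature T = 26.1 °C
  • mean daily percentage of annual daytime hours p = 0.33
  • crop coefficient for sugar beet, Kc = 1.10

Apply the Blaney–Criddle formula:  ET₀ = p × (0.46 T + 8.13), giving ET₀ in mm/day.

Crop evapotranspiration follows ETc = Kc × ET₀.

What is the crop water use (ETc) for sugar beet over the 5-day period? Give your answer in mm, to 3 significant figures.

36.5 mm

ET₀ = 0.33 × (0.46 × 26.1 + 8.13) = 0.33 × 20.136 = 6.6449 mm/d
ETc = Kc × ET₀ = 1.10 × 6.6449 = 7.3094 mm/d
Over 5 days: 7.3094 × 5 = 36.547 mm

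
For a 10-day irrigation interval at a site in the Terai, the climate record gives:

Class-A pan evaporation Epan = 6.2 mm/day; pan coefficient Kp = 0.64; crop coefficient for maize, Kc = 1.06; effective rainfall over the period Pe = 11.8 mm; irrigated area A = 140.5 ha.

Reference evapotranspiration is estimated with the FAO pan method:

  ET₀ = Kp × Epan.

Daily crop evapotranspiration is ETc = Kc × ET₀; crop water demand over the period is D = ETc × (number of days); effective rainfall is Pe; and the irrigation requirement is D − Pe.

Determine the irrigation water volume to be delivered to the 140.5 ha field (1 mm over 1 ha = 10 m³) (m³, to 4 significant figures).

42520 m³

ET₀ = 0.64 × 6.2 = 3.9680 mm/d
ETc = Kc × ET₀ = 1.06 × 3.9680 = 4.2061 mm/d
Crop demand D = ETc × 10 d = 4.2061 × 10 = 42.061 mm
D − Pe = 42.061 − 11.8 = 30.261 mm
Volume = 30.261 mm × 140.5 ha × 10 = 42516.7 m³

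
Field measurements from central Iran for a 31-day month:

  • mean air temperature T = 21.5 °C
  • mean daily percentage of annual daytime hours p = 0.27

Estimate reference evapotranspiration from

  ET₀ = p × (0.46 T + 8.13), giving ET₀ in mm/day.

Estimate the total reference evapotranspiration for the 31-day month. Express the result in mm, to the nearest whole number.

ET₀ = 0.27 × (0.46 × 21.5 + 8.13) = 0.27 × 18.020 = 4.8654 mm/d
Monthly total = 4.8654 × 31 = 150.827 mm

151 mm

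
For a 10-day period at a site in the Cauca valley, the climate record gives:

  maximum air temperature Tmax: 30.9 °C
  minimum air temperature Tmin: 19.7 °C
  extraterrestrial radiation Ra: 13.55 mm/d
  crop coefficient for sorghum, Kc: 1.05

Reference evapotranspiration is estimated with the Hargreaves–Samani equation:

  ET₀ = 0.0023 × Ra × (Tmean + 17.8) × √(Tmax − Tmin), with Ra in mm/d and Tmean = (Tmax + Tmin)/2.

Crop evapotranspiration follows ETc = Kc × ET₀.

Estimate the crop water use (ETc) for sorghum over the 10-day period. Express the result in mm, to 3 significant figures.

Tmean = (30.9 + 19.7)/2 = 25.30 °C
ET₀ = 0.0023 × 13.55 × (25.30 + 17.8) × √11.2 = 0.0023 × 13.55 × 43.10 × 3.3466 = 4.4952 mm/d
ETc = Kc × ET₀ = 1.05 × 4.4952 = 4.7200 mm/d
Over 10 days: 4.7200 × 10 = 47.200 mm

47.2 mm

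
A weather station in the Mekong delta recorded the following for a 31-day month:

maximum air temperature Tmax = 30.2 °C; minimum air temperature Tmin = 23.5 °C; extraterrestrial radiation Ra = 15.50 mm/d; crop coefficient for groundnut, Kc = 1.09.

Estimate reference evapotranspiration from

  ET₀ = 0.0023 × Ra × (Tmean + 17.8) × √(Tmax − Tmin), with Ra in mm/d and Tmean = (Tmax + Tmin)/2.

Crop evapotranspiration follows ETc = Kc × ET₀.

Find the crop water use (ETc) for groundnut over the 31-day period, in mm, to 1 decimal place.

139.2 mm

Tmean = (30.2 + 23.5)/2 = 26.85 °C
ET₀ = 0.0023 × 15.50 × (26.85 + 17.8) × √6.7 = 0.0023 × 15.50 × 44.65 × 2.5884 = 4.1201 mm/d
ETc = Kc × ET₀ = 1.09 × 4.1201 = 4.4909 mm/d
Over 31 days: 4.4909 × 31 = 139.218 mm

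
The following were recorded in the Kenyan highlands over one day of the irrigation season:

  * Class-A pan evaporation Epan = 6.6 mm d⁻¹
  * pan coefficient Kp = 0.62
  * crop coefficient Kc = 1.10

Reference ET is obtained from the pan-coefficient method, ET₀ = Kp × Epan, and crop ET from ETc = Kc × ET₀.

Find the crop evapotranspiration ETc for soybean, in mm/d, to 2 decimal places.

4.50 mm/d

ET₀ = 0.62 × 6.6 = 4.0920 mm/d
ETc = Kc × ET₀ = 1.10 × 4.0920 = 4.5012 mm/d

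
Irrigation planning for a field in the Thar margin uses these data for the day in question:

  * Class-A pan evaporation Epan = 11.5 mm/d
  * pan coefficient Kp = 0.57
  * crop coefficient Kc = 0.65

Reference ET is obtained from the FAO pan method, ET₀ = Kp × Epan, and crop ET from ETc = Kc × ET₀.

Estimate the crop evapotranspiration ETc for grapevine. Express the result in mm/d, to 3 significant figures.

ET₀ = 0.57 × 11.5 = 6.5550 mm/d
ETc = Kc × ET₀ = 0.65 × 6.5550 = 4.2608 mm/d

4.26 mm/d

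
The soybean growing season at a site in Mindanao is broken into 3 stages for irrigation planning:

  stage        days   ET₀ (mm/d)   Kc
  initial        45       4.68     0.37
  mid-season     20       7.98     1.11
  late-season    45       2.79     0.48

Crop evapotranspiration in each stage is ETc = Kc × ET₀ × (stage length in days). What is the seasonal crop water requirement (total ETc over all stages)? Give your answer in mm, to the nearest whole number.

initial: 0.37 × 4.68 × 45 = 77.92 mm
mid-season: 1.11 × 7.98 × 20 = 177.16 mm
late-season: 0.48 × 2.79 × 45 = 60.26 mm
Seasonal total = 315.34 mm

315 mm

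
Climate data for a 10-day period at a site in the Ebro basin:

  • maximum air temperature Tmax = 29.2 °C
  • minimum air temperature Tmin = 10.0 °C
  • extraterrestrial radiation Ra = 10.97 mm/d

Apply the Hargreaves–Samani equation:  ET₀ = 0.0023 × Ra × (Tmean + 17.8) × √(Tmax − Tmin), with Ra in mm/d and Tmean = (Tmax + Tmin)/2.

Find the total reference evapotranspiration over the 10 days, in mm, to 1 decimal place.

Tmean = (29.2 + 10.0)/2 = 19.60 °C
ET₀ = 0.0023 × 10.97 × (19.60 + 17.8) × √19.2 = 0.0023 × 10.97 × 37.40 × 4.3818 = 4.1348 mm/d
Over 10 days: 4.1348 × 10 = 41.348 mm

41.3 mm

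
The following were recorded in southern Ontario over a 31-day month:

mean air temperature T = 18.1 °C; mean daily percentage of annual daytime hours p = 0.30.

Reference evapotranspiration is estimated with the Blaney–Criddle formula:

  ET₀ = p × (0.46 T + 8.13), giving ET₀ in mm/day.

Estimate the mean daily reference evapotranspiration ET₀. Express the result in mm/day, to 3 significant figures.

4.94 mm/day

ET₀ = 0.30 × (0.46 × 18.1 + 8.13) = 0.30 × 16.456 = 4.9368 mm/d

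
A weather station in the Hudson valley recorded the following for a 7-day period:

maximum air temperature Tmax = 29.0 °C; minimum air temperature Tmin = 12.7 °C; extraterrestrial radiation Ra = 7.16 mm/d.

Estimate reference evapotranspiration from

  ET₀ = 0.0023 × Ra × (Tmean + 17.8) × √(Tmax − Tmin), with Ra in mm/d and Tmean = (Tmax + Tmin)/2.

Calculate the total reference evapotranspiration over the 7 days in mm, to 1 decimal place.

Tmean = (29.0 + 12.7)/2 = 20.85 °C
ET₀ = 0.0023 × 7.16 × (20.85 + 17.8) × √16.3 = 0.0023 × 7.16 × 38.65 × 4.0373 = 2.5697 mm/d
Over 7 days: 2.5697 × 7 = 17.988 mm

18.0 mm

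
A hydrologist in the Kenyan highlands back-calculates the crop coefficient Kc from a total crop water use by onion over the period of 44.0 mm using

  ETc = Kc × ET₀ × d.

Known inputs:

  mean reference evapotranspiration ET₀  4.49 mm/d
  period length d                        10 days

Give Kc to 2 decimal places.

0.98

ETc = Kc × ET₀ × d  ⇒  Kc = ETc / (ET₀ × d)
Kc = 44.0 / (4.49 × 10) = 44.0 / 44.90 = 0.9800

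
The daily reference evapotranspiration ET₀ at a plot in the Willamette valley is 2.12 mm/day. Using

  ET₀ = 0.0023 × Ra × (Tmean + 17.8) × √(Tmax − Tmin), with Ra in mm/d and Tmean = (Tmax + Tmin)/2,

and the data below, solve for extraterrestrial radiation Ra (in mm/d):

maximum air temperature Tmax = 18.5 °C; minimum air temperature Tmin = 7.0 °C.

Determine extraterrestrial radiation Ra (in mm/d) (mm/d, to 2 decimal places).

8.90 mm/d

Tmean = 12.75 °C; √ΔT = 3.3912
Ra = ET₀ / [0.0023 × (Tmean+17.8) × √ΔT] = 2.12 / (0.0023 × 30.55 × 3.3912) = 8.897 mm/d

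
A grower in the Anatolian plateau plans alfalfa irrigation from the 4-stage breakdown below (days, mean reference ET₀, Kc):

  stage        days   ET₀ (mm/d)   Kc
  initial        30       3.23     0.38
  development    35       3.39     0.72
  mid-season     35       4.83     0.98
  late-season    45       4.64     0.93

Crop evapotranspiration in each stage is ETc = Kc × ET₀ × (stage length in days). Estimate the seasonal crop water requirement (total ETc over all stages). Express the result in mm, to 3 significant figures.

initial: 0.38 × 3.23 × 30 = 36.82 mm
development: 0.72 × 3.39 × 35 = 85.43 mm
mid-season: 0.98 × 4.83 × 35 = 165.67 mm
late-season: 0.93 × 4.64 × 45 = 194.18 mm
Seasonal total = 482.10 mm

482 mm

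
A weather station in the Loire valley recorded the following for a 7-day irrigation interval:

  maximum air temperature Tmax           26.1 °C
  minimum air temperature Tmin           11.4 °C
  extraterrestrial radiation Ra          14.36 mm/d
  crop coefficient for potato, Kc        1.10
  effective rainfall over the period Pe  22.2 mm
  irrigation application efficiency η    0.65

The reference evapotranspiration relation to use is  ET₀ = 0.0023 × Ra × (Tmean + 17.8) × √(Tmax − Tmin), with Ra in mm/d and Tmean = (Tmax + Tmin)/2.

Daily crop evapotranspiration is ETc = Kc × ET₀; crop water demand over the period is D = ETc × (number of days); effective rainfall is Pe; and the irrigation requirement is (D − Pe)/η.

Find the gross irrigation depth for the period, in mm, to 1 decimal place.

Tmean = (26.1 + 11.4)/2 = 18.75 °C
ET₀ = 0.0023 × 14.36 × (18.75 + 17.8) × √14.7 = 0.0023 × 14.36 × 36.55 × 3.8341 = 4.6284 mm/d
ETc = Kc × ET₀ = 1.10 × 4.6284 = 5.0912 mm/d
Crop demand D = ETc × 7 d = 5.0912 × 7 = 35.638 mm
D − Pe = 35.638 − 22.2 = 13.438 mm
Gross irrigation = 13.438 / 0.65 = 20.674 mm

20.7 mm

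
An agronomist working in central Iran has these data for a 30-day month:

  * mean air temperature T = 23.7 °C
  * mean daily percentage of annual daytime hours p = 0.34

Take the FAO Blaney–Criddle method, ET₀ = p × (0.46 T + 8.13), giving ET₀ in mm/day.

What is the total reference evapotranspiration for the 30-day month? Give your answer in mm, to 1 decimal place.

194.1 mm

ET₀ = 0.34 × (0.46 × 23.7 + 8.13) = 0.34 × 19.032 = 6.4709 mm/d
Monthly total = 6.4709 × 30 = 194.127 mm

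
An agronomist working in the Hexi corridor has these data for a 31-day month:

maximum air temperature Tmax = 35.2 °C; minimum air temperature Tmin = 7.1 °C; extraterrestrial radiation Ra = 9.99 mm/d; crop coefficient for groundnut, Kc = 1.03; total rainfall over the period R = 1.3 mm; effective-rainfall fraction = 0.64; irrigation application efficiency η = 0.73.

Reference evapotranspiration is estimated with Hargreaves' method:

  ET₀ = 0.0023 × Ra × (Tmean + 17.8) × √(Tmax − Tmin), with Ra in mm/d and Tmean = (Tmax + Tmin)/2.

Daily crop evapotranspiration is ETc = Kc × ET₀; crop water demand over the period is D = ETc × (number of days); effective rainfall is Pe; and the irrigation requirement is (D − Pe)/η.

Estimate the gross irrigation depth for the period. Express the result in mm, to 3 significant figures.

206 mm

Tmean = (35.2 + 7.1)/2 = 21.15 °C
ET₀ = 0.0023 × 9.99 × (21.15 + 17.8) × √28.1 = 0.0023 × 9.99 × 38.95 × 5.3009 = 4.7441 mm/d
ETc = Kc × ET₀ = 1.03 × 4.7441 = 4.8864 mm/d
Crop demand D = ETc × 31 d = 4.8864 × 31 = 151.478 mm
Pe = 0.64 × 1.3 = 0.832 mm
D − Pe = 151.478 − 0.832 = 150.646 mm
Gross irrigation = 150.646 / 0.73 = 206.364 mm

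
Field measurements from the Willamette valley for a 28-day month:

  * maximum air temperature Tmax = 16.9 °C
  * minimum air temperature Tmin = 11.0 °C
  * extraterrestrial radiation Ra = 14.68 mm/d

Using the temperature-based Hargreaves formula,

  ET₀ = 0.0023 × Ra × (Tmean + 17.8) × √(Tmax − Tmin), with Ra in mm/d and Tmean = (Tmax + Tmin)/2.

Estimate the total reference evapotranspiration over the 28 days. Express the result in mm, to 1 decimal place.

72.9 mm

Tmean = (16.9 + 11.0)/2 = 13.95 °C
ET₀ = 0.0023 × 14.68 × (13.95 + 17.8) × √5.9 = 0.0023 × 14.68 × 31.75 × 2.4290 = 2.6039 mm/d
Over 28 days: 2.6039 × 28 = 72.909 mm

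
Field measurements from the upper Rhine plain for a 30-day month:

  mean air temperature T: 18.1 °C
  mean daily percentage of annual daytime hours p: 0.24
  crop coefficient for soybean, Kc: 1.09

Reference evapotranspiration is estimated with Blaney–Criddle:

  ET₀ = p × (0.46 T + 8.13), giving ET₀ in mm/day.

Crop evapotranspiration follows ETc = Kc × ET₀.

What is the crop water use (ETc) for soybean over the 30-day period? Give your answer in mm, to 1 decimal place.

ET₀ = 0.24 × (0.46 × 18.1 + 8.13) = 0.24 × 16.456 = 3.9494 mm/d
ETc = Kc × ET₀ = 1.09 × 3.9494 = 4.3048 mm/d
Over 30 days: 4.3048 × 30 = 129.144 mm

129.1 mm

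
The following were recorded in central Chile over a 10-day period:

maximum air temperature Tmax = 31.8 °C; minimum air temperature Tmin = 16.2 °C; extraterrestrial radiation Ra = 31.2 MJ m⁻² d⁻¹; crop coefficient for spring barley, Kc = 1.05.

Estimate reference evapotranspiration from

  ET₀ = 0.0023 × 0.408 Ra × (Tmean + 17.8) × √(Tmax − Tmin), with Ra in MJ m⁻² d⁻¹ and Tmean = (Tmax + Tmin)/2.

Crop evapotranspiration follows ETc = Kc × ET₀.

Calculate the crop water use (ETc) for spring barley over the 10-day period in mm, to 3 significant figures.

50.8 mm

Tmean = (31.8 + 16.2)/2 = 24.00 °C
0.408 Ra = 0.408 × 31.2 = 12.7296 mm/d equivalent
ET₀ = 0.0023 × 12.7296 × (24.00 + 17.8) × √15.6 = 0.0023 × 12.7296 × 41.80 × 3.9497 = 4.8337 mm/d
ETc = Kc × ET₀ = 1.05 × 4.8337 = 5.0754 mm/d
Over 10 days: 5.0754 × 10 = 50.754 mm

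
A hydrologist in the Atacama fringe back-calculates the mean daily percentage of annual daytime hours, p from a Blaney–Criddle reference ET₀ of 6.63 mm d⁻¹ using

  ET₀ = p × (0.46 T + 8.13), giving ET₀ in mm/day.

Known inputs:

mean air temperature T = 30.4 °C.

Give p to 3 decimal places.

p = ET₀ / (0.46 T + 8.13) = 6.63 / (0.46 × 30.4 + 8.13) = 6.63 / 22.114 = 0.2998

0.300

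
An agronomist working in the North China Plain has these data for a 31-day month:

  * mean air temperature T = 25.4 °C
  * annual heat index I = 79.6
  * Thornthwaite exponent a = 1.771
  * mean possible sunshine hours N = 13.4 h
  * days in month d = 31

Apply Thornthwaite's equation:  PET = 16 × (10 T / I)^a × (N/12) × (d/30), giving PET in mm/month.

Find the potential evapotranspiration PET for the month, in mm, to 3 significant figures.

144 mm

10T/I = 10 × 25.4 / 79.6 = 3.1910
(10T/I)^a = 3.1910^1.771 = 7.8065
Uncorrected PET = 16 × 7.8065 = 124.904 mm
Correction = (N/12)(d/30) = (13.4/12)(31/30) = 1.1539
PET = 124.904 × 1.1539 = 144.127 mm/month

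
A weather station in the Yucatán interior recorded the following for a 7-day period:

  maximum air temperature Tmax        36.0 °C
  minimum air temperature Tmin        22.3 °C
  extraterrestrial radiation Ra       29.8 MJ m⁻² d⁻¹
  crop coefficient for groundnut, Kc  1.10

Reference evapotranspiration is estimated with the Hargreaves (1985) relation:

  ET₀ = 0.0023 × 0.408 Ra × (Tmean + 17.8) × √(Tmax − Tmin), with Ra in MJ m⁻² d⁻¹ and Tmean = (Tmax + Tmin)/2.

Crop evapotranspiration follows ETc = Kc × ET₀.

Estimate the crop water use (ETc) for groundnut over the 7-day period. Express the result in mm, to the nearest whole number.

Tmean = (36.0 + 22.3)/2 = 29.15 °C
0.408 Ra = 0.408 × 29.8 = 12.1584 mm/d equivalent
ET₀ = 0.0023 × 12.1584 × (29.15 + 17.8) × √13.7 = 0.0023 × 12.1584 × 46.95 × 3.7014 = 4.8597 mm/d
ETc = Kc × ET₀ = 1.10 × 4.8597 = 5.3457 mm/d
Over 7 days: 5.3457 × 7 = 37.420 mm

37 mm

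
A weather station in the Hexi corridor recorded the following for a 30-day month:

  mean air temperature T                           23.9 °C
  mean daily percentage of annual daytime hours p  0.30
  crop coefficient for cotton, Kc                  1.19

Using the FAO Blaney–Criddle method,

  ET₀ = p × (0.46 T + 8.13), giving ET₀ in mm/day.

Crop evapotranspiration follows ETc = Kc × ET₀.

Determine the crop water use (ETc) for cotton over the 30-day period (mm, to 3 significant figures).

ET₀ = 0.30 × (0.46 × 23.9 + 8.13) = 0.30 × 19.124 = 5.7372 mm/d
ETc = Kc × ET₀ = 1.19 × 5.7372 = 6.8273 mm/d
Over 30 days: 6.8273 × 30 = 204.819 mm

205 mm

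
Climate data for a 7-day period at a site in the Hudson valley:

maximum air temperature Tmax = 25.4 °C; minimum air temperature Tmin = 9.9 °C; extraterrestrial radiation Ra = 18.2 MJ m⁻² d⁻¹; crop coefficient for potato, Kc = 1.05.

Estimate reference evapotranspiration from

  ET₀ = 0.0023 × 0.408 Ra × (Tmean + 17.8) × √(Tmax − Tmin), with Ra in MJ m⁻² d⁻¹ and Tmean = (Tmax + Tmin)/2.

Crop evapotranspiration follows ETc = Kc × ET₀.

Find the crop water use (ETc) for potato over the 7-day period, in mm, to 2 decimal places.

Tmean = (25.4 + 9.9)/2 = 17.65 °C
0.408 Ra = 0.408 × 18.2 = 7.4256 mm/d equivalent
ET₀ = 0.0023 × 7.4256 × (17.65 + 17.8) × √15.5 = 0.0023 × 7.4256 × 35.45 × 3.9370 = 2.3836 mm/d
ETc = Kc × ET₀ = 1.05 × 2.3836 = 2.5028 mm/d
Over 7 days: 2.5028 × 7 = 17.520 mm

17.52 mm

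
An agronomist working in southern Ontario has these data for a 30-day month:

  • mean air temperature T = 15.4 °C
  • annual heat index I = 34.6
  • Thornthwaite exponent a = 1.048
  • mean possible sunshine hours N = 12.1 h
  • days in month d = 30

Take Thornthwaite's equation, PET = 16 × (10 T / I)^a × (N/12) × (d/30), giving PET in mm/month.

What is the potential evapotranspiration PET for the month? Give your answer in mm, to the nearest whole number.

77 mm

10T/I = 10 × 15.4 / 34.6 = 4.4509
(10T/I)^a = 4.4509^1.048 = 4.7816
Uncorrected PET = 16 × 4.7816 = 76.506 mm
Correction = (N/12)(d/30) = (12.1/12)(30/30) = 1.0083
PET = 76.506 × 1.0083 = 77.141 mm/month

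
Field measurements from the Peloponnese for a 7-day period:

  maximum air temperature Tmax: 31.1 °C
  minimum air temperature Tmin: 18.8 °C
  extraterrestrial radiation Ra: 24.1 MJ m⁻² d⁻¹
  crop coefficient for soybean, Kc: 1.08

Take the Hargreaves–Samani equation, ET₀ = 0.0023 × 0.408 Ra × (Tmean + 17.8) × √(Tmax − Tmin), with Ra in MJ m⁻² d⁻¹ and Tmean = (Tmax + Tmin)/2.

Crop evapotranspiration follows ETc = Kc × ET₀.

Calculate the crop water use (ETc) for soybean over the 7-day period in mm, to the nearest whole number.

Tmean = (31.1 + 18.8)/2 = 24.95 °C
0.408 Ra = 0.408 × 24.1 = 9.8328 mm/d equivalent
ET₀ = 0.0023 × 9.8328 × (24.95 + 17.8) × √12.3 = 0.0023 × 9.8328 × 42.75 × 3.5071 = 3.3907 mm/d
ETc = Kc × ET₀ = 1.08 × 3.3907 = 3.6620 mm/d
Over 7 days: 3.6620 × 7 = 25.634 mm

26 mm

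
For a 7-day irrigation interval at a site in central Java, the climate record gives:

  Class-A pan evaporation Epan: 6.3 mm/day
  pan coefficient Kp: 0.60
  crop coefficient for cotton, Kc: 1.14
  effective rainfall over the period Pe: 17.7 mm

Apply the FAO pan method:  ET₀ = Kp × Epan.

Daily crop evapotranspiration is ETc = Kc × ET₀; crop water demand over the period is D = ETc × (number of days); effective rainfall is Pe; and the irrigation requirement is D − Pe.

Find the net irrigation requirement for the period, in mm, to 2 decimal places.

ET₀ = 0.60 × 6.3 = 3.7800 mm/d
ETc = Kc × ET₀ = 1.14 × 3.7800 = 4.3092 mm/d
Crop demand D = ETc × 7 d = 4.3092 × 7 = 30.164 mm
D − Pe = 30.164 − 17.7 = 12.464 mm

12.46 mm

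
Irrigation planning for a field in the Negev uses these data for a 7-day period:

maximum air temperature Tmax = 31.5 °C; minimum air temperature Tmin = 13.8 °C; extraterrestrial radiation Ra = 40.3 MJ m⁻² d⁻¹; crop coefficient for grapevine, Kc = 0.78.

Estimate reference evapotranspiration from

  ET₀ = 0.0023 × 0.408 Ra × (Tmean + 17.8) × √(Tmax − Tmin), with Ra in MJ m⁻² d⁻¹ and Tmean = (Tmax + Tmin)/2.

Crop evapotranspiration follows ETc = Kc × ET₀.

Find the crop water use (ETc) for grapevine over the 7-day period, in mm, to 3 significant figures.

Tmean = (31.5 + 13.8)/2 = 22.65 °C
0.408 Ra = 0.408 × 40.3 = 16.4424 mm/d equivalent
ET₀ = 0.0023 × 16.4424 × (22.65 + 17.8) × √17.7 = 0.0023 × 16.4424 × 40.45 × 4.2071 = 6.4357 mm/d
ETc = Kc × ET₀ = 0.78 × 6.4357 = 5.0198 mm/d
Over 7 days: 5.0198 × 7 = 35.139 mm

35.1 mm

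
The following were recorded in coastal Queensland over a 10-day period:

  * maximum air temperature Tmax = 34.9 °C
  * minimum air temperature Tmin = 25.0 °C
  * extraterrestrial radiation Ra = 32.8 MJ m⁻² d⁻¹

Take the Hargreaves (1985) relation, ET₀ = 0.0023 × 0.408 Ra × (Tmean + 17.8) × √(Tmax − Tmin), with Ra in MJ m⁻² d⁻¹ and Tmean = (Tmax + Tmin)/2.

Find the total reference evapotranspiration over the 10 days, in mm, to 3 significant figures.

Tmean = (34.9 + 25.0)/2 = 29.95 °C
0.408 Ra = 0.408 × 32.8 = 13.3824 mm/d equivalent
ET₀ = 0.0023 × 13.3824 × (29.95 + 17.8) × √9.9 = 0.0023 × 13.3824 × 47.75 × 3.1464 = 4.6243 mm/d
Over 10 days: 4.6243 × 10 = 46.243 mm

46.2 mm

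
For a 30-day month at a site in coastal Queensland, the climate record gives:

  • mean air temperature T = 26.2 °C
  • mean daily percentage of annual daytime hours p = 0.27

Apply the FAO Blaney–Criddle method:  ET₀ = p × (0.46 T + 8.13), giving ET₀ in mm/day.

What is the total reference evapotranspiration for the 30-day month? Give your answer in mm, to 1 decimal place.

ET₀ = 0.27 × (0.46 × 26.2 + 8.13) = 0.27 × 20.182 = 5.4491 mm/d
Monthly total = 5.4491 × 30 = 163.473 mm

163.5 mm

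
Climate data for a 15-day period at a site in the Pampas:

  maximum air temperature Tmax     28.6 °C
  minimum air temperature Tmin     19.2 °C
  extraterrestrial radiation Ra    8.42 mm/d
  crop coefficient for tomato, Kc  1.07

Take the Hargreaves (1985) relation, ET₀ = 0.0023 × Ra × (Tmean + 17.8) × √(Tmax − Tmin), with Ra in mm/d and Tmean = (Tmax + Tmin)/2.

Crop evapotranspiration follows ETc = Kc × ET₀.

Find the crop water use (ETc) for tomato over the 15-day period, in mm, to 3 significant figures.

39.7 mm

Tmean = (28.6 + 19.2)/2 = 23.90 °C
ET₀ = 0.0023 × 8.42 × (23.90 + 17.8) × √9.4 = 0.0023 × 8.42 × 41.70 × 3.0659 = 2.4759 mm/d
ETc = Kc × ET₀ = 1.07 × 2.4759 = 2.6492 mm/d
Over 15 days: 2.6492 × 15 = 39.738 mm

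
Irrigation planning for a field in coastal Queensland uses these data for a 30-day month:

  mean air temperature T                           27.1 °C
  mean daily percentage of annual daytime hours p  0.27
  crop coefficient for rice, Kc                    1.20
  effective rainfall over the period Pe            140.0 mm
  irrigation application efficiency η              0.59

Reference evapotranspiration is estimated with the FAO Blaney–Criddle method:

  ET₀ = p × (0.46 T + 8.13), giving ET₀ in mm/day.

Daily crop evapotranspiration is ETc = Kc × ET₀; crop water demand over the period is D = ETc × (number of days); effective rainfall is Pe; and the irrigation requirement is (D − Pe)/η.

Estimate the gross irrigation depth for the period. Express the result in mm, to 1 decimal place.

ET₀ = 0.27 × (0.46 × 27.1 + 8.13) = 0.27 × 20.596 = 5.5609 mm/d
ETc = Kc × ET₀ = 1.20 × 5.5609 = 6.6731 mm/d
Crop demand D = ETc × 30 d = 6.6731 × 30 = 200.193 mm
D − Pe = 200.193 − 140.0 = 60.193 mm
Gross irrigation = 60.193 / 0.59 = 102.022 mm

102.0 mm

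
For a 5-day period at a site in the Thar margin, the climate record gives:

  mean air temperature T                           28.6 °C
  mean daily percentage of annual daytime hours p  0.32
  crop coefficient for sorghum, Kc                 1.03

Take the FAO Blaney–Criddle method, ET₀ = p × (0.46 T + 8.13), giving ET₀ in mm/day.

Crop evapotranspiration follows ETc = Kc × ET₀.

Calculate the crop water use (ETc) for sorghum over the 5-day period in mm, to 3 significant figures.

35.1 mm

ET₀ = 0.32 × (0.46 × 28.6 + 8.13) = 0.32 × 21.286 = 6.8115 mm/d
ETc = Kc × ET₀ = 1.03 × 6.8115 = 7.0158 mm/d
Over 5 days: 7.0158 × 5 = 35.079 mm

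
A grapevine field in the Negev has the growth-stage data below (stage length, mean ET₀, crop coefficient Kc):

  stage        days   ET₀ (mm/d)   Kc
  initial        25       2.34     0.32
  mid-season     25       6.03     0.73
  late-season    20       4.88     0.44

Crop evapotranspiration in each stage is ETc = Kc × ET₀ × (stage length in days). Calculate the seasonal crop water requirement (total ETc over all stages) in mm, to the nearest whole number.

initial: 0.32 × 2.34 × 25 = 18.72 mm
mid-season: 0.73 × 6.03 × 25 = 110.05 mm
late-season: 0.44 × 4.88 × 20 = 42.94 mm
Seasonal total = 171.71 mm

172 mm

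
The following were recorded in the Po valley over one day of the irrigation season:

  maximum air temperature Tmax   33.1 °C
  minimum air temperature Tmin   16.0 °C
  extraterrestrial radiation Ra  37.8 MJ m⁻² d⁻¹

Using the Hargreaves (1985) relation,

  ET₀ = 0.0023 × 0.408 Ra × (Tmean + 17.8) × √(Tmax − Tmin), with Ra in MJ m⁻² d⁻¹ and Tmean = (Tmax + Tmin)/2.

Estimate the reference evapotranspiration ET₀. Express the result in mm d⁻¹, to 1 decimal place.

Tmean = (33.1 + 16.0)/2 = 24.55 °C
0.408 Ra = 0.408 × 37.8 = 15.4224 mm/d equivalent
ET₀ = 0.0023 × 15.4224 × (24.55 + 17.8) × √17.1 = 0.0023 × 15.4224 × 42.35 × 4.1352 = 6.2120 mm/d

6.2 mm d⁻¹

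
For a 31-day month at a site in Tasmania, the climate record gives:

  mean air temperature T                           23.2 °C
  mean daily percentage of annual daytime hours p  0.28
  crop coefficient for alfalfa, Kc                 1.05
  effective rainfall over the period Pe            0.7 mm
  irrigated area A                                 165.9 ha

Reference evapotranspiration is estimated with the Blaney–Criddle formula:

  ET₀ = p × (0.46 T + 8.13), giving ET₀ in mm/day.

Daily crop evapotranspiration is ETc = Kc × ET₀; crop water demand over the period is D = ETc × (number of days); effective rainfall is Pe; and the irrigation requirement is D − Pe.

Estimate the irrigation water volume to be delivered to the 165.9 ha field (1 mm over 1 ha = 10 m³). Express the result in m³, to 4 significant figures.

283100 m³

ET₀ = 0.28 × (0.46 × 23.2 + 8.13) = 0.28 × 18.802 = 5.2646 mm/d
ETc = Kc × ET₀ = 1.05 × 5.2646 = 5.5278 mm/d
Crop demand D = ETc × 31 d = 5.5278 × 31 = 171.362 mm
D − Pe = 171.362 − 0.7 = 170.662 mm
Volume = 170.662 mm × 165.9 ha × 10 = 283128.3 m³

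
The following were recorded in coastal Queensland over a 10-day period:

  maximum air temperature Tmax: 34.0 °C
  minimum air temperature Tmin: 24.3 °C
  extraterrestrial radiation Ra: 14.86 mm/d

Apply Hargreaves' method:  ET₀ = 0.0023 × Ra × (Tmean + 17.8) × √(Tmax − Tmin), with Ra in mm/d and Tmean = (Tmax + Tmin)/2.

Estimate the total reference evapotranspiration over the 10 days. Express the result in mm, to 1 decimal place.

50.0 mm

Tmean = (34.0 + 24.3)/2 = 29.15 °C
ET₀ = 0.0023 × 14.86 × (29.15 + 17.8) × √9.7 = 0.0023 × 14.86 × 46.95 × 3.1145 = 4.9977 mm/d
Over 10 days: 4.9977 × 10 = 49.977 mm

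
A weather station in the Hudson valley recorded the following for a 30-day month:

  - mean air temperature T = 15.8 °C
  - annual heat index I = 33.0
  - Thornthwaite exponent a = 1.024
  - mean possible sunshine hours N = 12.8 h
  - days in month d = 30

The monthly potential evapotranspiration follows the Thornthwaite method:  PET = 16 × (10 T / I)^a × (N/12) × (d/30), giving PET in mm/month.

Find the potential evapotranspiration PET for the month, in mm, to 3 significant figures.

10T/I = 10 × 15.8 / 33.0 = 4.7879
(10T/I)^a = 4.7879^1.024 = 4.9713
Uncorrected PET = 16 × 4.9713 = 79.541 mm
Correction = (N/12)(d/30) = (12.8/12)(30/30) = 1.0667
PET = 79.541 × 1.0667 = 84.846 mm/month

84.8 mm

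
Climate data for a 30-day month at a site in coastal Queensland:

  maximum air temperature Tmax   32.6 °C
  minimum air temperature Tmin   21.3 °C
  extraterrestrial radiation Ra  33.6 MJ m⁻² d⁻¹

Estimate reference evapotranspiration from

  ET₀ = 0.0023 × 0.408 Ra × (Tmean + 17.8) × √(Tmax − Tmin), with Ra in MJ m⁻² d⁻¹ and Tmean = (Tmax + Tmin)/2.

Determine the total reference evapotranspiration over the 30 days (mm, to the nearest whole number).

Tmean = (32.6 + 21.3)/2 = 26.95 °C
0.408 Ra = 0.408 × 33.6 = 13.7088 mm/d equivalent
ET₀ = 0.0023 × 13.7088 × (26.95 + 17.8) × √11.3 = 0.0023 × 13.7088 × 44.75 × 3.3615 = 4.7430 mm/d
Over 30 days: 4.7430 × 30 = 142.290 mm

142 mm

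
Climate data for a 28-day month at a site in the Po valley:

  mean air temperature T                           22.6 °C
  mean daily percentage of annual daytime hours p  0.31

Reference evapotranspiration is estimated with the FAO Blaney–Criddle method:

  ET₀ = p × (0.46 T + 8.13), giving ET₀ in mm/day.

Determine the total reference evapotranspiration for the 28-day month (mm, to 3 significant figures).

161 mm

ET₀ = 0.31 × (0.46 × 22.6 + 8.13) = 0.31 × 18.526 = 5.7431 mm/d
Monthly total = 5.7431 × 28 = 160.807 mm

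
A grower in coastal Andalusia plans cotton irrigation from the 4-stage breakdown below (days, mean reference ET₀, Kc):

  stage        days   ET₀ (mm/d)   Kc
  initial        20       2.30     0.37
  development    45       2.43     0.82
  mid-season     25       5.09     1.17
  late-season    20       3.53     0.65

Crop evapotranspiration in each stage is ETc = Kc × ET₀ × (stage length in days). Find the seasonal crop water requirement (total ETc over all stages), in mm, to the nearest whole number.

initial: 0.37 × 2.30 × 20 = 17.02 mm
development: 0.82 × 2.43 × 45 = 89.67 mm
mid-season: 1.17 × 5.09 × 25 = 148.88 mm
late-season: 0.65 × 3.53 × 20 = 45.89 mm
Seasonal total = 301.46 mm

301 mm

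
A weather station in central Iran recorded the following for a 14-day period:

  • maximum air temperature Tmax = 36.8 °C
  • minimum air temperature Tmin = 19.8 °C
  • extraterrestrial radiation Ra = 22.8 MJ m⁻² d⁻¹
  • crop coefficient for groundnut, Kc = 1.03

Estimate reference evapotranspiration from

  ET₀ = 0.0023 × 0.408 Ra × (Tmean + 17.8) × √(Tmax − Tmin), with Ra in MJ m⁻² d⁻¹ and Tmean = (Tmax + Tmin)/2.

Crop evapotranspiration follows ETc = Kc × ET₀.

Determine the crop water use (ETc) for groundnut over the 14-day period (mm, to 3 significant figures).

58.6 mm

Tmean = (36.8 + 19.8)/2 = 28.30 °C
0.408 Ra = 0.408 × 22.8 = 9.3024 mm/d equivalent
ET₀ = 0.0023 × 9.3024 × (28.30 + 17.8) × √17.0 = 0.0023 × 9.3024 × 46.10 × 4.1231 = 4.0668 mm/d
ETc = Kc × ET₀ = 1.03 × 4.0668 = 4.1888 mm/d
Over 14 days: 4.1888 × 14 = 58.643 mm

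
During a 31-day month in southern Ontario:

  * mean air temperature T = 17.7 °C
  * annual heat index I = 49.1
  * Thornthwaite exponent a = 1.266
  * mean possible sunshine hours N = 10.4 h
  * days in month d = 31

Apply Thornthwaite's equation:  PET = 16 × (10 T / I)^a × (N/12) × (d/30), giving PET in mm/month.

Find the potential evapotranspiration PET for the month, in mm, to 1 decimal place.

10T/I = 10 × 17.7 / 49.1 = 3.6049
(10T/I)^a = 3.6049^1.266 = 5.0702
Uncorrected PET = 16 × 5.0702 = 81.123 mm
Correction = (N/12)(d/30) = (10.4/12)(31/30) = 0.8956
PET = 81.123 × 0.8956 = 72.654 mm/month

72.7 mm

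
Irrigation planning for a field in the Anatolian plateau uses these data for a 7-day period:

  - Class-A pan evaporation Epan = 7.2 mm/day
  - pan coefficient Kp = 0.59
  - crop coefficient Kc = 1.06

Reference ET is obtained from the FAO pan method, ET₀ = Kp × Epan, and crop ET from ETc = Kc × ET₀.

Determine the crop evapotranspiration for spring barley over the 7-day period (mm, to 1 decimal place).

ET₀ = 0.59 × 7.2 = 4.2480 mm/d
ETc = Kc × ET₀ = 1.06 × 4.2480 = 4.5029 mm/d
Over 7 days: 4.5029 × 7 = 31.520 mm

31.5 mm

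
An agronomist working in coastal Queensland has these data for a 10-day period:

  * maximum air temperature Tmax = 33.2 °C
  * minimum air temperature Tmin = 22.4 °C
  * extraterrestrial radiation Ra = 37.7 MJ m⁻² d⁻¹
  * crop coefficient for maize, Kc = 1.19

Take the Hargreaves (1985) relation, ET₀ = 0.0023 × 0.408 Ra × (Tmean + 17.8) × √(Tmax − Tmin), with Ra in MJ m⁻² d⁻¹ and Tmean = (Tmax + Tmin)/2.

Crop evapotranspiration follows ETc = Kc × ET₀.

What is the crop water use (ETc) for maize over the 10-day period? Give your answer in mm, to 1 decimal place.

63.1 mm

Tmean = (33.2 + 22.4)/2 = 27.80 °C
0.408 Ra = 0.408 × 37.7 = 15.3816 mm/d equivalent
ET₀ = 0.0023 × 15.3816 × (27.80 + 17.8) × √10.8 = 0.0023 × 15.3816 × 45.60 × 3.2863 = 5.3015 mm/d
ETc = Kc × ET₀ = 1.19 × 5.3015 = 6.3088 mm/d
Over 10 days: 6.3088 × 10 = 63.088 mm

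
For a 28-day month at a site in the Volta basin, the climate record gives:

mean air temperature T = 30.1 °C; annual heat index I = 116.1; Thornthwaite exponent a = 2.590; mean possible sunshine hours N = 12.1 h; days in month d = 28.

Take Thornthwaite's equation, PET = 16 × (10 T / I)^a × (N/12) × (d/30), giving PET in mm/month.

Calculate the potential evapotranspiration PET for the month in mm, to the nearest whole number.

10T/I = 10 × 30.1 / 116.1 = 2.5926
(10T/I)^a = 2.5926^2.590 = 11.7917
Uncorrected PET = 16 × 11.7917 = 188.667 mm
Correction = (N/12)(d/30) = (12.1/12)(28/30) = 0.9411
PET = 188.667 × 0.9411 = 177.555 mm/month

178 mm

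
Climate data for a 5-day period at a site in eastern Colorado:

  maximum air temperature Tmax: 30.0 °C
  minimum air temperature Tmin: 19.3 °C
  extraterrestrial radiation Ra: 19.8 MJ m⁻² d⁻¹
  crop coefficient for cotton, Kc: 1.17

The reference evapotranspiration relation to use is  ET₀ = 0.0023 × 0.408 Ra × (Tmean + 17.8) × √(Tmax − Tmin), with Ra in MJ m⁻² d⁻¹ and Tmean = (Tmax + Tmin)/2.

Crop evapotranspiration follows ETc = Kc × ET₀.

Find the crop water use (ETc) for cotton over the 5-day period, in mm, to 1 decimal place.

15.1 mm

Tmean = (30.0 + 19.3)/2 = 24.65 °C
0.408 Ra = 0.408 × 19.8 = 8.0784 mm/d equivalent
ET₀ = 0.0023 × 8.0784 × (24.65 + 17.8) × √10.7 = 0.0023 × 8.0784 × 42.45 × 3.2711 = 2.5800 mm/d
ETc = Kc × ET₀ = 1.17 × 2.5800 = 3.0186 mm/d
Over 5 days: 3.0186 × 5 = 15.093 mm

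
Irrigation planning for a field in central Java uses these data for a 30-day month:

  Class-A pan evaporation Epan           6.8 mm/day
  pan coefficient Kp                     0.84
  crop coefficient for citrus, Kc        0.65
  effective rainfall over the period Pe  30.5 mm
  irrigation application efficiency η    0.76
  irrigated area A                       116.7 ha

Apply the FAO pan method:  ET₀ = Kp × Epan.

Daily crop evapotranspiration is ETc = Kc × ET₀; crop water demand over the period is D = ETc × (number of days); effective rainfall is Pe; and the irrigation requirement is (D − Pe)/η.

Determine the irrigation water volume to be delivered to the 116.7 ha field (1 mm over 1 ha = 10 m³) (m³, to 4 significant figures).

124200 m³

ET₀ = 0.84 × 6.8 = 5.7120 mm/d
ETc = Kc × ET₀ = 0.65 × 5.7120 = 3.7128 mm/d
Crop demand D = ETc × 30 d = 3.7128 × 30 = 111.384 mm
D − Pe = 111.384 − 30.5 = 80.884 mm
Gross irrigation = 80.884 / 0.76 = 106.426 mm
Volume = 106.426 mm × 116.7 ha × 10 = 124199.1 m³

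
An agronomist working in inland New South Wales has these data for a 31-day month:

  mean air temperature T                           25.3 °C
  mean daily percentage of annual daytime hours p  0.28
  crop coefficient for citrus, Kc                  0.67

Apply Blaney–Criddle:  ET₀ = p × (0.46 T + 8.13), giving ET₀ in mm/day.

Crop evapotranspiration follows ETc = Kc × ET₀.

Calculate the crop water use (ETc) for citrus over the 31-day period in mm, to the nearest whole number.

ET₀ = 0.28 × (0.46 × 25.3 + 8.13) = 0.28 × 19.768 = 5.5350 mm/d
ETc = Kc × ET₀ = 0.67 × 5.5350 = 3.7085 mm/d
Over 31 days: 3.7085 × 31 = 114.964 mm

115 mm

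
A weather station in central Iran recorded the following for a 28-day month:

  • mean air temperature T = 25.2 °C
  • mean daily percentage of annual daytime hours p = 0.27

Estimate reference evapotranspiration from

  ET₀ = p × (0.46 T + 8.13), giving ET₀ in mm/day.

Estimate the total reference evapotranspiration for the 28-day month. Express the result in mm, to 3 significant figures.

ET₀ = 0.27 × (0.46 × 25.2 + 8.13) = 0.27 × 19.722 = 5.3249 mm/d
Monthly total = 5.3249 × 28 = 149.097 mm

149 mm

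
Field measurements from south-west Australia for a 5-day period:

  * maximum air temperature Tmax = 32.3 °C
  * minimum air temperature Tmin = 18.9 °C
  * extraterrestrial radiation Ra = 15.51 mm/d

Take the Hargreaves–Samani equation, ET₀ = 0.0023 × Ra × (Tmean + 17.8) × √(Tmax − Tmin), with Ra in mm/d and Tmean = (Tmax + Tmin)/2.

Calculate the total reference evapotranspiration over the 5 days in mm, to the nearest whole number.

28 mm

Tmean = (32.3 + 18.9)/2 = 25.60 °C
ET₀ = 0.0023 × 15.51 × (25.60 + 17.8) × √13.4 = 0.0023 × 15.51 × 43.40 × 3.6606 = 5.6674 mm/d
Over 5 days: 5.6674 × 5 = 28.337 mm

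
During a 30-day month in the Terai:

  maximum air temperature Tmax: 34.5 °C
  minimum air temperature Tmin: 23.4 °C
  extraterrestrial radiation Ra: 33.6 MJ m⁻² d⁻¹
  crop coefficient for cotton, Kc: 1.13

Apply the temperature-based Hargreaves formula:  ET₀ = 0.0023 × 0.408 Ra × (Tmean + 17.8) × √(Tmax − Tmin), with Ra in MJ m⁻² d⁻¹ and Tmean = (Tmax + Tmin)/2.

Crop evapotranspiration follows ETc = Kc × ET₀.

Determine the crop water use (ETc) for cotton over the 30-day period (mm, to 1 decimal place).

166.5 mm

Tmean = (34.5 + 23.4)/2 = 28.95 °C
0.408 Ra = 0.408 × 33.6 = 13.7088 mm/d equivalent
ET₀ = 0.0023 × 13.7088 × (28.95 + 17.8) × √11.1 = 0.0023 × 13.7088 × 46.75 × 3.3317 = 4.9111 mm/d
ETc = Kc × ET₀ = 1.13 × 4.9111 = 5.5495 mm/d
Over 30 days: 5.5495 × 30 = 166.485 mm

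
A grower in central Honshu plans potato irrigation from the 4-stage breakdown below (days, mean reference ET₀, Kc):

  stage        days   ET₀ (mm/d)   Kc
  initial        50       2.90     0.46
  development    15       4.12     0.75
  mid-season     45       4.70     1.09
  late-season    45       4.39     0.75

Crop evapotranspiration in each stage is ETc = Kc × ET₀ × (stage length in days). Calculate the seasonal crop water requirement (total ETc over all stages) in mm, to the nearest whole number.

492 mm

initial: 0.46 × 2.90 × 50 = 66.70 mm
development: 0.75 × 4.12 × 15 = 46.35 mm
mid-season: 1.09 × 4.70 × 45 = 230.54 mm
late-season: 0.75 × 4.39 × 45 = 148.16 mm
Seasonal total = 491.75 mm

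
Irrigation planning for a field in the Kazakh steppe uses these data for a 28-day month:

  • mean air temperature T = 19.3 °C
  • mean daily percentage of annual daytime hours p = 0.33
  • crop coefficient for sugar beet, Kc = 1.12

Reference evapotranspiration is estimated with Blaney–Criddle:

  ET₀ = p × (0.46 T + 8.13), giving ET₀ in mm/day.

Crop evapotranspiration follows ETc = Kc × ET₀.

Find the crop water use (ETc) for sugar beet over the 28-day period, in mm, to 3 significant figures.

ET₀ = 0.33 × (0.46 × 19.3 + 8.13) = 0.33 × 17.008 = 5.6126 mm/d
ETc = Kc × ET₀ = 1.12 × 5.6126 = 6.2861 mm/d
Over 28 days: 6.2861 × 28 = 176.011 mm

176 mm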